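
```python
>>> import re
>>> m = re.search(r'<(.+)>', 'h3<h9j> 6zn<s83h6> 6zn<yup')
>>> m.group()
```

`search` walks the string left to right and returns the first match it finds.
The match spans [2:18] → '<h9j> 6zn<s83h6>'.
Captured: group 1 = 'h9j> 6zn<s83h6'.

'<h9j> 6zn<s83h6>'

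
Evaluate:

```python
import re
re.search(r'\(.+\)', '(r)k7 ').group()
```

'(r)'

`re.search` tries every starting position until one works.
The match spans [0:3] → '(r)'.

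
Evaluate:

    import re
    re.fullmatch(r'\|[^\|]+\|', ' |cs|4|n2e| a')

None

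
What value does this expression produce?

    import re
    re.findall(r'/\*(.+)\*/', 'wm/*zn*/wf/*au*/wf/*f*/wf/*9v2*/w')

['zn*/wf/*au*/wf/*f*/wf/*9v2']

Matches: at [2:32] match '/*zn*/wf/*au*/wf/*f*/wf/*9v2*/', group 1 = 'zn*/wf/*au*/wf/*f*/wf/*9v2'.
Because there's exactly one group, `findall` drops the full match and keeps group 1 from the one hit.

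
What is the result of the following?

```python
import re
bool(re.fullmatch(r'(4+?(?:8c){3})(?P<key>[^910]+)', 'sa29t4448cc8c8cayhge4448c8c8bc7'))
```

False

`re.fullmatch` requires the pattern to consume the entire string.
Here the string isn't matched end-to-end, so the call returns None, and `bool(None)` is False.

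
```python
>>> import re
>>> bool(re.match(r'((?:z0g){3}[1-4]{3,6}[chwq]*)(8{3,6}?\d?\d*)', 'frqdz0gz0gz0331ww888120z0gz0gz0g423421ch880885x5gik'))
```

False

Pattern: the literal 'z0g' repeated 3 times, then 3 to 6 of a character in [1-4], then zero or more of one of [chwq] (captured); then 3 to 6 of a literal '8' (lazy), then optionally a digit, then zero or more of a digit (captured).
With `match`, the pattern is implicitly anchored at the beginning.
Here the string doesn't start with a match, so the call returns None, and `bool(None)` is False.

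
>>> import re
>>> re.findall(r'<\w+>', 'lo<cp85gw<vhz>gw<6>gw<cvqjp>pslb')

['<vhz>', '<6>', '<cvqjp>']

`findall` yields the raw match text (3 of them) because the pattern has no groups.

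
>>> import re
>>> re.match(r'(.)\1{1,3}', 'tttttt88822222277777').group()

'tttt'

After group 1 captures some text, `\1` only succeeds where that same text appears again.
`re.match` won't scan ahead — the pattern has to work from the very first character.
The match spans [0:4] → 'tttt'.
Captured: group 1 = 't'.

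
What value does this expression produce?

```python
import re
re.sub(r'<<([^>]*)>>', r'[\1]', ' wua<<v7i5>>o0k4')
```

' wua[v7i5]o0k4'

The replacement refers to a captured group, so each match is rewritten using its own captured text.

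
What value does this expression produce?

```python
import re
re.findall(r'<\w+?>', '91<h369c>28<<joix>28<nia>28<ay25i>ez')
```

No capturing groups, so `findall` returns the 4 full match strings.

['<h369c>', '<joix>', '<nia>', '<ay25i>']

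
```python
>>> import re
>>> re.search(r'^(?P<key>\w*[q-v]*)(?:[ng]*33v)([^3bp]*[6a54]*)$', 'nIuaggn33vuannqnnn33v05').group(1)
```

'nIuaggn33vuannqnnn'

The match spans [0:23] → 'nIuaggn33vuannqnnn33v05'.
Captured: group 1 = 'nIuaggn33vuannqnnn', group 2 = '05'.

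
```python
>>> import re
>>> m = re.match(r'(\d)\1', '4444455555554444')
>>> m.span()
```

(0, 2)

With `match`, the pattern is implicitly anchored at the beginning.
The match spans [0:2] → '44'.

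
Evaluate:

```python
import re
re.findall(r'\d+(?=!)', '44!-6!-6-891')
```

['44', '6']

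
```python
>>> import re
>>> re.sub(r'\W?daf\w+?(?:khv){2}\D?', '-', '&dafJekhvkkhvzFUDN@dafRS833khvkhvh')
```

This matches optionally a non-word character, then the literal 'daf', then one or more of a word character (lazy); then the literal 'khv' repeated 2 times, then optionally a non-digit.
Every occurrence is swapped for '-'.

'&dafJekhvkkhvzFUDN-'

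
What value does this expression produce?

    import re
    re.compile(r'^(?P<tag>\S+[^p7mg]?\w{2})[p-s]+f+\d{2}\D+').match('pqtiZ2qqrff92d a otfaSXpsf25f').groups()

The match spans [0:26] → 'pqtiZ2qqrff92d a otfaSXpsf'.
Captured: group 1 = 'pqtiZ2qq'.

('pqtiZ2qq',)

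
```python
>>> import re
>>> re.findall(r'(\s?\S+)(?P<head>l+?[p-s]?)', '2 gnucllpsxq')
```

[(' gnucl', 'lp')]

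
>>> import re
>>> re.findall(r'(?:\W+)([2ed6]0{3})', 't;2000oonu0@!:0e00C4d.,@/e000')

['2000', 'e000']

One capturing group, so `findall` returns just the captured substring from each match — 2 in all.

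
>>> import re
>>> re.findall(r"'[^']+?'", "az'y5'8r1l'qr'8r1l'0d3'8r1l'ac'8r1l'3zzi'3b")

["'y5'", "'qr'", "'0d3'", "'ac'", "'3zzi'"]

`findall` yields the raw match text (5 of them) because the pattern has no groups.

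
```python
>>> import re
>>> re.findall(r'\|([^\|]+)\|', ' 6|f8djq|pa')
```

Matches: at [2:9] match '|f8djq|', group 1 = 'f8djq'.
Because there's exactly one group, `findall` drops the full match and keeps group 1 from the one hit.

['f8djq']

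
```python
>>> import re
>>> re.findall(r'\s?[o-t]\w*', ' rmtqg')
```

This matches optionally whitespace, then a character in [o-t]; then zero or more of a word character.
Since nothing is captured, `findall` lists the 1 matched substring directly.

[' rmtqg']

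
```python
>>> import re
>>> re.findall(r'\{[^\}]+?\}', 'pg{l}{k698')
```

['{l}']

Walking the string: at [2:5] → '{l}'.
No capturing groups, so `findall` returns the 1 full match string.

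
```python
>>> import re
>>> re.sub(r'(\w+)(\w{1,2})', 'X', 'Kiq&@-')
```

'X&@-'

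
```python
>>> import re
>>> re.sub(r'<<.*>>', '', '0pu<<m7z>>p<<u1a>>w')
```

Matches: at [3:18] → '<<m7z>>p<<u1a>>'.
Every occurrence is swapped for ''.

'0puw'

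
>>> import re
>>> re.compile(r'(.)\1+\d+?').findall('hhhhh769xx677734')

A backreference is literal: `\1` must see the identical characters the first group matched.
`findall` collects group 1 from each match (3 total).

['h', 'x', '7']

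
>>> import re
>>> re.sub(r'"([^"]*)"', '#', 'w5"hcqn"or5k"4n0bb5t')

'w5#or5k"4n0bb5t'

`sub` substitutes '#' at each match site.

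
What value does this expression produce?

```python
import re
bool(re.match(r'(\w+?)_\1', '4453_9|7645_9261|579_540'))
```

After group 1 captures some text, `\1` only succeeds where that same text appears again.
`re.match` won't scan ahead — the pattern has to work from the very first character.
Here position 0 doesn't satisfy it, so the call returns None, and `bool(None)` is False.

False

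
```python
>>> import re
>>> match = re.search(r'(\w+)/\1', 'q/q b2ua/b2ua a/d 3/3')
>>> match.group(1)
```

'q'

After group 1 captures some text, `\1` only succeeds where that same text appears again.
`re.search` scans for the first position where the pattern succeeds.
The match spans [0:3] → 'q/q'.
Captured: group 1 = 'q'.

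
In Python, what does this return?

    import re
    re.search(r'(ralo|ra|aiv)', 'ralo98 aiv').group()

'ralo'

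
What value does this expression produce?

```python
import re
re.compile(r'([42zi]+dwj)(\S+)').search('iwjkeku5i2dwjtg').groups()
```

('i2dwj', 'tg')

Pattern: one or more of one of [42zi], then the literal 'dwj' (captured); then one or more of a non-whitespace character (captured).
`re.search` scans for the first position where the pattern succeeds.
The match spans [8:15] → 'i2dwjtg'.
Captured: group 1 = 'i2dwj', group 2 = 'tg'.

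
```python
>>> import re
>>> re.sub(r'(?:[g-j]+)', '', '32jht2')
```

'32t2'

Pattern: one or more of a character in [g-j] (non-capturing group).
`sub` substitutes '' at each match site.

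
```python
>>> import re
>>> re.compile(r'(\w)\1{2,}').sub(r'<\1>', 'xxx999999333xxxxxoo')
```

A backreference is literal: `\1` must see the identical characters the first group matched.
Each match is replaced using the text its own group 1 captured.

'<x><9><3><x>oo'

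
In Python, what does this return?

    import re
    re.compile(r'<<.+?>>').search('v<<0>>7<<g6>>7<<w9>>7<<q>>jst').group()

'<<0>>'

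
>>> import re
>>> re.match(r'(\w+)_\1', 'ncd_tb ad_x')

None

`re.match` only tries the pattern at the start of the string.
Here the string doesn't start with a match, so the call returns None.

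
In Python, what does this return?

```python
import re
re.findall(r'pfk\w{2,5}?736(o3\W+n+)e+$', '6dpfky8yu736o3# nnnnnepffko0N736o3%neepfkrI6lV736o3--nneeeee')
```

This matches the literal 'pfk', then 2 to 5 of a word character (lazy), then the literal '736'; then the literal 'o3', then one or more of a non-word character, then one or more of the literal 'n' (captured); then one or more of a literal 'e'; then anchored at the end.
Matches: at [38:60] match 'pfkrI6lV736o3--nneeeee', group 1 = 'o3--nn'.
One capturing group, so `findall` returns just the captured substring from the one match — 1 in all.

['o3--nn']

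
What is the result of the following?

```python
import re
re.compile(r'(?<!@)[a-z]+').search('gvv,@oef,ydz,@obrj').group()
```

`(?!…)`/`(?<!…)` only lets a position through if the neighbouring text does NOT match; no characters are consumed.
`re.search` tries every starting position until one works.
The match spans [0:3] → 'gvv'.

'gvv'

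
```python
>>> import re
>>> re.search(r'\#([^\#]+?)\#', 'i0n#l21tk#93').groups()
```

('l21tk',)

`re.search` tries every starting position until one works.
The match spans [3:10] → '#l21tk#'.
Captured: group 1 = 'l21tk'.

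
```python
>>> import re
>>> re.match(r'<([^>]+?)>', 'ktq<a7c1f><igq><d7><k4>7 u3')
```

None

`re.match` won't scan ahead — the pattern has to work from the very first character.
Here the pattern fails at index 0, so the call returns None.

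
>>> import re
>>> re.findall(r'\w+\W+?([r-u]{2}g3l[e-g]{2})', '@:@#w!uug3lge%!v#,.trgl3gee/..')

['uug3lge']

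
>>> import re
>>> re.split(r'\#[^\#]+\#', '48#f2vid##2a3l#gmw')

`split` removes every match and returns the 3 fragments in between.

['48', '', 'gmw']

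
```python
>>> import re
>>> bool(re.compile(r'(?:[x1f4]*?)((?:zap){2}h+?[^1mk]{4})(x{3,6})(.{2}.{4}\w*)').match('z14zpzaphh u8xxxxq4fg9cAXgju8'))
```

False

Pattern: zero or more of one of [x1f4] (lazy) (non-capturing group); then the literal 'zap' repeated 2 times, then one or more of a literal 'h' (lazy), then exactly 4 of any character except [1mk] (captured); then 3 to 6 of a literal 'x' (captured); then exactly 2 of any character, then exactly 4 of any character, then zero or more of a word character (captured).
`re.match` won't scan ahead — the pattern has to work from the very first character.
Here position 0 doesn't satisfy it, so the call returns None, and `bool(None)` is False.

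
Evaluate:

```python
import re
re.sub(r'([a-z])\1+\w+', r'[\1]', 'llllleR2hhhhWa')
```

`\1` is not a pattern — it's the concrete string captured by group 1, re-applied verbatim.
Matches: at [0:14] → 'llllleR2hhhhWa'.
Each match is replaced using the text its own group 1 captured.

'[l]'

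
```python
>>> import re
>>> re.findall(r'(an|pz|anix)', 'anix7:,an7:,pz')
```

The regex engine tests alternatives in the order written; an earlier branch that matches wins even if a later one would match more.
Because there's exactly one group, `findall` drops the full match and keeps group 1 from each hit.

['an', 'an', 'pz']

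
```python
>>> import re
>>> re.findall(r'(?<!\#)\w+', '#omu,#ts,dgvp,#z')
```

['mu', 's', 'dgvp']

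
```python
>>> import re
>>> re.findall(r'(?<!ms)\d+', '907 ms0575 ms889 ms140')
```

['907', '575', '89', '40']

A negative assertion filters positions out without eating any characters.
Walking the string: at [0:3] → '907'; at [7:10] → '575'; at [14:16] → '89'; at [20:22] → '40'.
`findall` yields the raw match text (4 of them) because the pattern has no groups.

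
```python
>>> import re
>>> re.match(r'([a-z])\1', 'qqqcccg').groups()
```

('q',)

`\1` is not a pattern — it's the concrete string captured by group 1, re-applied verbatim.
`re.match` won't scan ahead — the pattern has to work from the very first character.
The match spans [0:2] → 'qq'.
Captured: group 1 = 'q'.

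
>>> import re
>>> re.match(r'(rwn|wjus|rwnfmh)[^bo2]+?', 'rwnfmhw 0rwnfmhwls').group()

`|` is ordered: at each position the engine commits to the first alternative that works.
`re.match` only tries the pattern at the start of the string.
The match spans [0:4] → 'rwnf'.
Captured: group 1 = 'rwn'.

'rwnf'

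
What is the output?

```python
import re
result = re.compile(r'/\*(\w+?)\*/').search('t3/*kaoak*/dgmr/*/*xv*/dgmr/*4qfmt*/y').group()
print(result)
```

The match spans [2:11] → '/*kaoak*/'.

/*kaoak*/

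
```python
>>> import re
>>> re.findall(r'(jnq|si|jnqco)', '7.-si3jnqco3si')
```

`|` is ordered: at each position the engine commits to the first alternative that works.
Scanning left to right: at [3:5] match 'si', group 1 = 'si'; at [6:9] match 'jnq', group 1 = 'jnq'; at [12:14] match 'si', group 1 = 'si'.
Because there's exactly one group, `findall` drops the full match and keeps group 1 from each hit.

['si', 'jnq', 'si']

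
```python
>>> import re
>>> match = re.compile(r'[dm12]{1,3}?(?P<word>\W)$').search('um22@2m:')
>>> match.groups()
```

(':',)

The pattern matches 1 to 3 of one of [dm12] (lazy); then a non-word character (captured as 'word'); then anchored at the end.
`re.search` scans for the first position where the pattern succeeds.
The match spans [5:8] → '2m:'.
Captured: group 1 = ':'.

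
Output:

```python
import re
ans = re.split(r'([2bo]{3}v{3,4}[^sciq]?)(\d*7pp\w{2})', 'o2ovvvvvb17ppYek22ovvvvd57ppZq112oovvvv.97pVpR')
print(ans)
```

['o2ovvvvvb17ppYek', '22ovvvvd', '57ppZq', '112oovvvv.97pVpR']

The group in the pattern means `split` returns the separators' captures alongside the pieces.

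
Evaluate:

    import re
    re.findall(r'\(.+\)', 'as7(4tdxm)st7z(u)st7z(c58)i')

['(4tdxm)st7z(u)st7z(c58)']

Since nothing is captured, `findall` lists the 1 matched substring directly.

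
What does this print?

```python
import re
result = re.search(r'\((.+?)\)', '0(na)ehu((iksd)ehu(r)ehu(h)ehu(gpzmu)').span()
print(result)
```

A `+?`/`*?`/`{m,n}?` starts at its minimum and grows only as far as needed for what follows to match.
The match spans [1:5] → '(na)'.

(1, 5)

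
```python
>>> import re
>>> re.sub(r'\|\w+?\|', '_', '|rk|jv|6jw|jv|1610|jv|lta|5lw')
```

'_jv_jv_jv_5lw'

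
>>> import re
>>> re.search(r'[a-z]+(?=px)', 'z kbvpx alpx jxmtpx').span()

Because the assertion is zero-width, the text it checks is not consumed and won't appear in the result.
The match spans [2:5] → 'kbv'.

(2, 5)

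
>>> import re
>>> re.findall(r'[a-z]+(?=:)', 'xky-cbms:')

['cbms']

Because the assertion is zero-width, the text it checks is not consumed and won't appear in the result.
Since nothing is captured, `findall` lists the 1 matched substring directly.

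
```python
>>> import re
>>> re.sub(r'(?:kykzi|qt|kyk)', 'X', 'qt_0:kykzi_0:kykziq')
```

'X_0:X_0:Xq'

The regex engine tests alternatives in the order written; an earlier branch that matches wins even if a later one would match more.
Every occurrence is swapped for 'X'.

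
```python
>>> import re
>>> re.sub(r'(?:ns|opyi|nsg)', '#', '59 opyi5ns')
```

'59 #5#'

Matches: at [3:7] → 'opyi'; at [8:10] → 'ns'.
`sub` substitutes '#' at each match site.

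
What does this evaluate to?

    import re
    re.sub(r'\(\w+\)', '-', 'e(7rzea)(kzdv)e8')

`sub` substitutes '-' at each match site.

'e--e8'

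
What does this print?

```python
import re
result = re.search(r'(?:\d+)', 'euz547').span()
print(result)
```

(3, 6)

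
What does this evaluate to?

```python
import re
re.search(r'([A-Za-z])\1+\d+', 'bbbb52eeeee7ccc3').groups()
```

('b',)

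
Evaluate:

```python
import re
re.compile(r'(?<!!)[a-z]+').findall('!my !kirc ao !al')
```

['y', 'irc', 'ao', 'l']

The negative lookaround is zero-width — it rules out positions where the adjacent text would match, without consuming anything.
Matches: at [2:3] → 'y'; at [6:9] → 'irc'; at [10:12] → 'ao'; at [15:16] → 'l'.
`findall` yields the raw match text (4 of them) because the pattern has no groups.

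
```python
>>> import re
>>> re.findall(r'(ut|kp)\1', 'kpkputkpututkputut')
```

['kp', 'ut', 'ut']

`\1` is not a pattern — it's the concrete string captured by group 1, re-applied verbatim.
With a single group, `findall` returns only what that group captured — 3 items.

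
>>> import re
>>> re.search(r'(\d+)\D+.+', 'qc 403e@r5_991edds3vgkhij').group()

This matches one or more of a digit (captured); then one or more of a non-digit, then one or more of any character.
Unlike `match`, `search` isn't anchored — it looks for the pattern anywhere in the string.
The match spans [3:25] → '403e@r5_991edds3vgkhij'.
Captured: group 1 = '403'.

'403e@r5_991edds3vgkhij'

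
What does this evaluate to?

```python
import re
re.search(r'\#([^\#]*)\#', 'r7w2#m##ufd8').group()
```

'#m#'

The match spans [4:7] → '#m#'.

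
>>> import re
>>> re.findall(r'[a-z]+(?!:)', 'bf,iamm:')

['bf', 'iam']

The negative lookahead/lookbehind blocks any match where the forbidden context is present.
Walking the string: at [0:2] → 'bf'; at [3:6] → 'iam'.
Since nothing is captured, `findall` lists the 2 matched substrings directly.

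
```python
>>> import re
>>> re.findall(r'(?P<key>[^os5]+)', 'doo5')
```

['d']

Pattern: one or more of any character except [os5] (captured as 'key').
Scanning left to right: at [0:1] match 'd', group 1 = 'd'.
Because there's exactly one group, `findall` drops the full match and keeps group 1 from the one hit.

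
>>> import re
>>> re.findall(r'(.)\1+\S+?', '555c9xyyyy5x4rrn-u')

['5', 'y', 'r']

`\1` has to match the exact text group 1 already captured.
Matches: at [0:4] match '555c', group 1 = '5'; at [6:11] match 'yyyy5', group 1 = 'y'; at [13:16] match 'rrn', group 1 = 'r'.
Because there's exactly one group, `findall` drops the full match and keeps group 1 from each hit.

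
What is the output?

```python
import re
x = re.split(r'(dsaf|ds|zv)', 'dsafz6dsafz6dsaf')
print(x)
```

['', 'dsaf', 'z6', 'dsaf', 'z6', 'dsaf', '']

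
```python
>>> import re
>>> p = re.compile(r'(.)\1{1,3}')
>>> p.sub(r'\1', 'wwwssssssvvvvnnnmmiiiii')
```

`\1` has to match the exact text group 1 already captured.
The replacement refers to a captured group, so each match is rewritten using its own captured text.

'wssvnmii'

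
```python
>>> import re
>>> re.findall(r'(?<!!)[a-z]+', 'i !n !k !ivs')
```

['i', 'vs']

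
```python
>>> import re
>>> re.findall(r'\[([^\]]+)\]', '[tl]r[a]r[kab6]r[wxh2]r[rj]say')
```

['tl', 'a', 'kab6', 'wxh2', 'rj']

Walking the string: at [0:4] match '[tl]', group 1 = 'tl'; at [5:8] match '[a]', group 1 = 'a'; at [9:15] match '[kab6]', group 1 = 'kab6'; at [16:22] match '[wxh2]', group 1 = 'wxh2'; at [23:27] match '[rj]', group 1 = 'rj'.
`findall` collects group 1 from each match (5 total).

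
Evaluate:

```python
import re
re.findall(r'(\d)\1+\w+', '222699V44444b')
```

After group 1 captures some text, `\1` only succeeds where that same text appears again.
Matches: at [0:13] match '222699V44444b', group 1 = '2'.
`findall` collects group 1 from the one match (1 total).

['2']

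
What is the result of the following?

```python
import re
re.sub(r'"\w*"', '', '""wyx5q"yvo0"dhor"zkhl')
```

Matches: at [0:2] → '""'; at [7:13] → '"yvo0"'.
Every occurrence is swapped for ''.

'wyx5qdhor"zkhl'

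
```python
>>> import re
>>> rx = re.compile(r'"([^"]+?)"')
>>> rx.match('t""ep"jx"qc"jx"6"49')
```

None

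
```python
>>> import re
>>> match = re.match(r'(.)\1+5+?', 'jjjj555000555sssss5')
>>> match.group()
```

`re.match` only tries the pattern at the start of the string.
The match spans [0:5] → 'jjjj5'.

'jjjj5'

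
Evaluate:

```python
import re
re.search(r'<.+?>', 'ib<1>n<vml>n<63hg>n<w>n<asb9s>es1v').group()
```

The `?` after the quantifier makes it lazy — it takes as little as possible before letting the rest of the pattern try.
`search` walks the string left to right and returns the first match it finds.
The match spans [2:5] → '<1>'.

'<1>'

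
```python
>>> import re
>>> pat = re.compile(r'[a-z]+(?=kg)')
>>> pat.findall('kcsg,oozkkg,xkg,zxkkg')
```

['oozk', 'x', 'zxk']

The positive lookaround only admits positions where the adjacent text matches; those characters stay outside the span.
Matches: at [5:9] → 'oozk'; at [12:13] → 'x'; at [16:19] → 'zxk'.
With no groups in the pattern, `findall` gives back each whole match — 3 here.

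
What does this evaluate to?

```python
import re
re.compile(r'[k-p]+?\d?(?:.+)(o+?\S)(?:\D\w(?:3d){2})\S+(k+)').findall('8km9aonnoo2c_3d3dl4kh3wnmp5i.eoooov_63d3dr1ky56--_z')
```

2 groups means the one result is a tuple of 2 captured strings — 1 here.

[('ov', 'k')]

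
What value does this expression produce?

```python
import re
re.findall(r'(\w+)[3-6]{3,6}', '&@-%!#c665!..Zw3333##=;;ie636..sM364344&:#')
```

['c', 'Zw3', 'ie', 'sM364']

This matches one or more of a word character (captured); then 3 to 6 of a character in [3-6].
Scanning left to right: at [6:10] match 'c665', group 1 = 'c'; at [13:19] match 'Zw3333', group 1 = 'Zw3'; at [24:29] match 'ie636', group 1 = 'ie'; at [31:39] match 'sM364344', group 1 = 'sM364'.
One capturing group, so `findall` returns just the captured substring from each match — 4 in all.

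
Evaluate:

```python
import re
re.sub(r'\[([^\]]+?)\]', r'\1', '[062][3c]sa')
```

'0623csa'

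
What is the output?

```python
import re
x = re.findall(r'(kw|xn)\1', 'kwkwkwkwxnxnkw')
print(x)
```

['kw', 'kw', 'xn']

`\1` is not a pattern — it's the concrete string captured by group 1, re-applied verbatim.
One capturing group, so `findall` returns just the captured substring from each match — 3 in all.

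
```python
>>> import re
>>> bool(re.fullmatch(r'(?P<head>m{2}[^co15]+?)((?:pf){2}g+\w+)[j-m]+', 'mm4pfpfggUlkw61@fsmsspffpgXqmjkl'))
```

The pattern matches exactly 2 of a literal 'm', then one or more of any character except [co15] (lazy) (captured as 'head'); then the literal 'pf' repeated 2 times, then one or more of a literal 'g', then one or more of a word character (captured); then one or more of a character in [j-m].
`re.fullmatch` requires the pattern to consume the entire string.
Here the string isn't matched end-to-end, so the call returns None, and `bool(None)` is False.

False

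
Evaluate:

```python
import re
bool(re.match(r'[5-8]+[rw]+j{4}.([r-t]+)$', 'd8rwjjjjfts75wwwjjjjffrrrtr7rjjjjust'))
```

The pattern matches one or more of a character in [5-8], then one or more of one of [rw], then exactly 4 of a literal 'j'; then any character; then one or more of a character in [r-t] (captured); then anchored at the end.
`re.match` won't scan ahead — the pattern has to work from the very first character.
Here the pattern fails at index 0, so the call returns None, and `bool(None)` is False.

False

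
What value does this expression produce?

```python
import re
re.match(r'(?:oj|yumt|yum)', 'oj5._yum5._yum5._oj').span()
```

With `match`, the pattern is implicitly anchored at the beginning.
The match spans [0:2] → 'oj'.

(0, 2)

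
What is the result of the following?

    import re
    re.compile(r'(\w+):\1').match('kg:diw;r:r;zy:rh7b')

None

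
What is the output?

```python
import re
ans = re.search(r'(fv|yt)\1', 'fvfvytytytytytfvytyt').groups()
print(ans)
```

('fv',)

The backreference `\1` re-matches whatever the first group consumed, character for character.
Unlike `match`, `search` isn't anchored — it looks for the pattern anywhere in the string.
The match spans [0:4] → 'fvfv'.
Captured: group 1 = 'fv'.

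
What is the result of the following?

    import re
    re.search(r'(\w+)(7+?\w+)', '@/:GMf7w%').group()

The match spans [3:8] → 'GMf7w'.

'GMf7w'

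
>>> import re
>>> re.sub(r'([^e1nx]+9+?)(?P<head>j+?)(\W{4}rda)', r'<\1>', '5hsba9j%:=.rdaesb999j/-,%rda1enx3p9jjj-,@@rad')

Pattern: one or more of any character except [e1nx], then one or more of the literal '9' (lazy) (captured); then one or more of a literal 'j' (lazy) (captured as 'head'); then exactly 4 of a non-word character, then the literal 'rda' (captured).
Matches: at [0:14] → '5hsba9j%:=.rda'; at [15:28] → 'sb999j/-,%rda'.
Each match is replaced using the text its own group 1 captured.

'<5hsba9>e<sb999>1enx3p9jjj-,@@rad'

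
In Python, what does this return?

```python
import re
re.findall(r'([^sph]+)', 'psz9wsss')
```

['z9w']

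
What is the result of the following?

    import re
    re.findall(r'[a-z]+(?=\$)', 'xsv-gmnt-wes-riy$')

The positive lookaround only admits positions where the adjacent text matches; those characters stay outside the span.
With no groups in the pattern, `findall` gives back each whole match — 1 here.

['riy']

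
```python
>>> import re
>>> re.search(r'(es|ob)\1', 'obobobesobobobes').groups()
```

The match spans [0:4] → 'obob'.
Captured: group 1 = 'ob'.

('ob',)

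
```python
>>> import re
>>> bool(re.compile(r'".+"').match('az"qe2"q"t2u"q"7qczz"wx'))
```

`match` is anchored at position 0; if the pattern doesn't fit there, it returns None.
Here position 0 doesn't satisfy it, so the call returns None, and `bool(None)` is False.

False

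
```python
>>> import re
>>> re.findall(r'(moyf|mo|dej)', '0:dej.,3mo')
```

['dej', 'mo']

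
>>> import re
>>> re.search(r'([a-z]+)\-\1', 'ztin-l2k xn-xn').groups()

('xn',)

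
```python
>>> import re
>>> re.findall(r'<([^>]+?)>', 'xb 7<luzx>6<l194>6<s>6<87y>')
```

['luzx', 'l194', 's', '87y']

With a single group, `findall` returns only what that group captured — 4 items.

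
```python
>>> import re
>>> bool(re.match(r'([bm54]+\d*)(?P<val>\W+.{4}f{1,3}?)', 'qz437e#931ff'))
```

False

This matches one or more of one of [bm54], then zero or more of a digit (captured); then one or more of a non-word character, then exactly 4 of any character, then 1 to 3 of a literal 'f' (lazy) (captured as 'val').
`re.match` only tries the pattern at the start of the string.
Here the string doesn't start with a match, so the call returns None, and `bool(None)` is False.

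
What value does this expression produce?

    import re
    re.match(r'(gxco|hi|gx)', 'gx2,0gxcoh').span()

(0, 2)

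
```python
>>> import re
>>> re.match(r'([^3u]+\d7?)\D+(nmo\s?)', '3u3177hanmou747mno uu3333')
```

None

`re.match` only tries the pattern at the start of the string.
Here the string doesn't start with a match, so the call returns None.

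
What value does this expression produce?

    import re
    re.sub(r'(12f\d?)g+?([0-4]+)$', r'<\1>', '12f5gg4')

'<12f5>'

Pattern: the literal '12f', then optionally a digit (captured); then one or more of a literal 'g' (lazy); then one or more of a character in [0-4] (captured); then anchored at the end.
Each match is replaced using the text its own group 1 captured.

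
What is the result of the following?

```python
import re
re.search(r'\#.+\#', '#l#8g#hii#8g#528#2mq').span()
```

Unlike `match`, `search` isn't anchored — it looks for the pattern anywhere in the string.
The match spans [0:17] → '#l#8g#hii#8g#528#'.

(0, 17)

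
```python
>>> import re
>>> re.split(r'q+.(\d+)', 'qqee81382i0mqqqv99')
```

This matches one or more of a literal 'q', then any character; then one or more of a digit (captured).
Because the pattern has a capturing group, `split` also inserts each captured text between the pieces.

['qqee81382i0m', '99', '']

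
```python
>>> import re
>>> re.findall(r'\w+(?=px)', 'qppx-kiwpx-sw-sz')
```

['qp', 'kiw']

The positive lookaround only admits positions where the adjacent text matches; those characters stay outside the span.
`findall` yields the raw match text (2 of them) because the pattern has no groups.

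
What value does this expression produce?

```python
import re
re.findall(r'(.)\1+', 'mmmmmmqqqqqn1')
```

['m', 'q']

`\1` is not a pattern — it's the concrete string captured by group 1, re-applied verbatim.
Scanning left to right: at [0:6] match 'mmmmmm', group 1 = 'm'; at [6:11] match 'qqqqq', group 1 = 'q'.
With a single group, `findall` returns only what that group captured — 2 items.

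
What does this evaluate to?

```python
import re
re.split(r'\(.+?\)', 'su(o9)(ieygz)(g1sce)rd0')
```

['su', '', '', 'rd0']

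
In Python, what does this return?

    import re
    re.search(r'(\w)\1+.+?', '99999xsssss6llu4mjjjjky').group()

The backreference `\1` re-matches whatever the first group consumed, character for character.
`re.search` tries every starting position until one works.
The match spans [0:6] → '99999x'.
Captured: group 1 = '9'.

'99999x'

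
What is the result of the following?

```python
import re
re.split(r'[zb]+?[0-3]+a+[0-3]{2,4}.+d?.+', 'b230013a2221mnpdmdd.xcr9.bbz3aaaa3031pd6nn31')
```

['', '']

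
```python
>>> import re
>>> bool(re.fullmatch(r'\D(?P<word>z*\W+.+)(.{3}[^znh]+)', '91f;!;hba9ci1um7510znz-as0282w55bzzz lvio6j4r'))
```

False

`re.fullmatch` is like wrapping the pattern in `^…$` (in single-line mode).
Here the pattern can't cover the whole string, so the call returns None, and `bool(None)` is False.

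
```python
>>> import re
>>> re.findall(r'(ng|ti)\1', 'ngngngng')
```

After group 1 captures some text, `\1` only succeeds where that same text appears again.
`findall` collects group 1 from each match (2 total).

['ng', 'ng']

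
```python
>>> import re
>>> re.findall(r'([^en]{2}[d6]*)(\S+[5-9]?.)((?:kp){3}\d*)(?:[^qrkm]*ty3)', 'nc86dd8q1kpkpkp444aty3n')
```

This matches exactly 2 of any character except [en], then zero or more of one of [d6] (captured); then one or more of a non-whitespace character, then optionally a character in [5-9], then any character (captured); then the literal 'kp' repeated 3 times, then zero or more of a digit (captured); then zero or more of any character except [qrkm], then the literal 'ty3' (non-capturing group).
Scanning left to right: at [1:22] match 'c86dd8q1kpkpkp444aty3', groups = ('c86dd', '8q1', 'kpkpkp444').
3 groups means the one result is a tuple of 3 captured strings — 1 here.

[('c86dd', '8q1', 'kpkpkp444')]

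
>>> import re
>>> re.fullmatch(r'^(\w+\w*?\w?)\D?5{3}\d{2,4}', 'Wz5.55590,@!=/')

None

This matches anchored at the start of the string; then one or more of a word character, then zero or more of a word character (lazy), then optionally a word character (captured); then optionally a non-digit, then exactly 3 of a literal '5', then 2 to 4 of a digit.
`re.fullmatch` requires the pattern to consume the entire string.
Here there's no way to consume every character, so the call returns None.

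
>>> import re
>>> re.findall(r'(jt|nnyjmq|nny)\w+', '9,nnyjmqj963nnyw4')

['nnyjmq']

Alternation isn't longest-match — the leftmost alternative that fits at this position is chosen.
Because there's exactly one group, `findall` drops the full match and keeps group 1 from the one hit.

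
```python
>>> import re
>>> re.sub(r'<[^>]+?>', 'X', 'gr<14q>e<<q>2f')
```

`sub` substitutes 'X' at each match site.

'grXeX2f'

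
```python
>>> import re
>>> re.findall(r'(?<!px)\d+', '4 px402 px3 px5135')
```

['4', '02', '135']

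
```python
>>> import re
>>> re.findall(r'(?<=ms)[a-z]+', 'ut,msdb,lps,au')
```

['db']

The lookaround is zero-width — it requires the adjacent text to match without consuming it, so the asserted text isn't part of the match.
Since nothing is captured, `findall` lists the 1 matched substring directly.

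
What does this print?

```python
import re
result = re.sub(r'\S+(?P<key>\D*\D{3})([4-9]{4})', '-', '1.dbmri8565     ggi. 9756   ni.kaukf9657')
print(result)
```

-   -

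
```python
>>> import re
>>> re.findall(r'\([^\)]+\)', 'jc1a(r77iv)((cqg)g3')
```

Scanning left to right: at [4:11] → '(r77iv)'; at [11:17] → '((cqg)'.
With no groups in the pattern, `findall` gives back each whole match — 2 here.

['(r77iv)', '((cqg)']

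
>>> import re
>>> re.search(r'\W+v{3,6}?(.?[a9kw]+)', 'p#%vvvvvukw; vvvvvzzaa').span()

Pattern: one or more of a non-word character, then 3 to 6 of the literal 'v' (lazy); then optionally any character, then one or more of one of [a9kw] (captured).
`re.search` tries every starting position until one works.
The match spans [1:11] → '#%vvvvvukw'.
Captured: group 1 = 'ukw'.

(1, 11)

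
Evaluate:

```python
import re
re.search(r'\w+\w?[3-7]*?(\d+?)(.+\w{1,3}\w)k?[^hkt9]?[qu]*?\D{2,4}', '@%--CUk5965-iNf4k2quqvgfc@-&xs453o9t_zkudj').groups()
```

This matches one or more of a word character, then optionally a word character, then zero or more of a character in [3-7] (lazy); then one or more of a digit (lazy) (captured); then one or more of any character, then 1 to 3 of a word character, then a word character (captured); then optionally a literal 'k'; then optionally any character except [hkt9], then zero or more of one of [qu] (lazy), then 2 to 4 of a non-digit.
`re.search` tries every starting position until one works.
The match spans [4:42] → 'CUk5965-iNf4k2quqvgfc@-&xs453o9t_zkudj'.
Captured: group 1 = '5', group 2 = '-iNf4k2quqvgfc@-&xs453o9t_zku'.

('5', '-iNf4k2quqvgfc@-&xs453o9t_zku')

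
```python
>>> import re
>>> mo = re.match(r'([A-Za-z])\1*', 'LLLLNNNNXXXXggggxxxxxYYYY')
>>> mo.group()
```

'LLLL'

The backreference `\1` re-matches whatever the first group consumed, character for character.
`match` is anchored at position 0; if the pattern doesn't fit there, it returns None.
The match spans [0:4] → 'LLLL'.
Captured: group 1 = 'L'.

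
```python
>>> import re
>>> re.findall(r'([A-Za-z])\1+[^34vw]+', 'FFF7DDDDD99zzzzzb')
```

The backreference `\1` re-matches whatever the first group consumed, character for character.
Matches: at [0:17] match 'FFF7DDDDD99zzzzzb', group 1 = 'F'.
`findall` collects group 1 from the one match (1 total).

['F']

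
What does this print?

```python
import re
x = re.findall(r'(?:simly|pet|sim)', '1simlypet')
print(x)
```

['simly', 'pet']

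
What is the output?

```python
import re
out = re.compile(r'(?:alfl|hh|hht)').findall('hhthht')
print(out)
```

['hh', 'hh']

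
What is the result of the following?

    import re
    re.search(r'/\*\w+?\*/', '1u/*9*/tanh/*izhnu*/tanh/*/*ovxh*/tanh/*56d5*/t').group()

'/*9*/'

`re.search` tries every starting position until one works.
The match spans [2:7] → '/*9*/'.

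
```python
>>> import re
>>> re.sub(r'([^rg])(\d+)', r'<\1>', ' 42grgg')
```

'< >grgg'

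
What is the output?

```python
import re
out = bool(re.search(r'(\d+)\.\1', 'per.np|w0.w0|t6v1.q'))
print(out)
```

False

The backreference `\1` re-matches whatever the first group consumed, character for character.
Here no position works, so the call returns None, and `bool(None)` is False.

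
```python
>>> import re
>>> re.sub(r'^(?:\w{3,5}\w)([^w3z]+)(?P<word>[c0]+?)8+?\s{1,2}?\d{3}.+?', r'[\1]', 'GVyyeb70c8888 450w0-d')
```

'[70]0-d'

This matches anchored at the start of the string; then 3 to 5 of a word character, then a word character (non-capturing group); then one or more of any character except [w3z] (captured); then one or more of one of [c0] (lazy) (captured as 'word'); then one or more of a literal '8' (lazy), then 1 to 2 of whitespace (lazy), then exactly 3 of a digit; then one or more of any character (lazy).
With the lazy modifier that quantifier settles for the fewest repetitions that let the rest of the pattern succeed (the atoms after it are unaffected and can still be greedy).
Matches: at [0:18] → 'GVyyeb70c8888 450w'.
`\1` in the replacement pulls in group 1's text for each match.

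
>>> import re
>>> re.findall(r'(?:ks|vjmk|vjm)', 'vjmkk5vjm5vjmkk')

['vjmk', 'vjm', 'vjmk']

Alternation tries branches left to right and keeps the first one that lets the overall match succeed at that position.
Scanning left to right: at [0:4] → 'vjmk'; at [6:9] → 'vjm'; at [10:14] → 'vjmk'.
With no groups in the pattern, `findall` gives back each whole match — 3 here.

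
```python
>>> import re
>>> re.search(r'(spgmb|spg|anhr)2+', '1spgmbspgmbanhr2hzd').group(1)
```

'anhr'

The match spans [11:16] → 'anhr2'.
Captured: group 1 = 'anhr'.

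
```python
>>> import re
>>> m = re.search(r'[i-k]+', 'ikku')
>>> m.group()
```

'ikk'

This matches one or more of a character in [i-k].
The match spans [0:3] → 'ikk'.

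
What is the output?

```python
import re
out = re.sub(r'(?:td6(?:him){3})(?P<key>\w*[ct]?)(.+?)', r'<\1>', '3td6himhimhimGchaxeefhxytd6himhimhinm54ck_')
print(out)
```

3<Gchaxeefhxytd6himhimhinm54ck>

Pattern: the literal 'td6', then the literal 'him' repeated 3 times (non-capturing group); then zero or more of a word character, then optionally one of [ct] (captured as 'key'); then one or more of any character (lazy) (captured).
Matches: at [1:42] → 'td6himhimhimGchaxeefhxytd6himhimhinm54ck_'.
`\1` in the replacement pulls in group 1's text for each match.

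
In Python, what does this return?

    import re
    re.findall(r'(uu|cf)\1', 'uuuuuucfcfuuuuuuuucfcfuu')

['uu', 'cf', 'uu', 'uu', 'cf']

After group 1 captures some text, `\1` only succeeds where that same text appears again.
Walking the string: at [0:4] match 'uuuu', group 1 = 'uu'; at [6:10] match 'cfcf', group 1 = 'cf'; at [10:14] match 'uuuu', group 1 = 'uu'; at [14:18] match 'uuuu', group 1 = 'uu'; at [18:22] match 'cfcf', group 1 = 'cf'.
One capturing group, so `findall` returns just the captured substring from each match — 5 in all.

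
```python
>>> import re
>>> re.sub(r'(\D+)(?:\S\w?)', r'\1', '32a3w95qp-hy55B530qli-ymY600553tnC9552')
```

'32a95qp-hyB0qli-ymY0553tnC52'

Pattern: one or more of a non-digit (captured); then a non-whitespace character, then optionally a word character (non-capturing group).
Matches: at [2:5] → 'a3w'; at [7:14] → 'qp-hy55'; at [14:17] → 'B53'; at [18:27] → 'qli-ymY60'; at [31:36] → 'tnC95'.
`\1` in the replacement pulls in group 1's text for each match.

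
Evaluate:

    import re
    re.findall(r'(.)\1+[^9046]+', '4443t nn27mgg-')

['4']

The backreference `\1` re-matches whatever the first group consumed, character for character.
`findall` collects group 1 from the one match (1 total).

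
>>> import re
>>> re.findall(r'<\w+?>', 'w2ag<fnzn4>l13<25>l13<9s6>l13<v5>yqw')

Since nothing is captured, `findall` lists the 4 matched substrings directly.

['<fnzn4>', '<25>', '<9s6>', '<v5>']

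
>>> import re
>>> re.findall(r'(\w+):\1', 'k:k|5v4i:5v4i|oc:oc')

`\1` has to match the exact text group 1 already captured.
Walking the string: at [0:3] match 'k:k', group 1 = 'k'; at [4:13] match '5v4i:5v4i', group 1 = '5v4i'; at [14:19] match 'oc:oc', group 1 = 'oc'.
Because there's exactly one group, `findall` drops the full match and keeps group 1 from each hit.

['k', '5v4i', 'oc']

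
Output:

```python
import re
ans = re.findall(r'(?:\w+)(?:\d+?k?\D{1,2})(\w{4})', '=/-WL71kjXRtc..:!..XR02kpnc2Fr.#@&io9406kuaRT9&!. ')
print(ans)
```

Pattern: one or more of a word character (non-capturing group); then one or more of a digit (lazy), then optionally the literal 'k', then 1 to 2 of a non-digit (non-capturing group); then exactly 4 of a word character (captured).
Matches: at [3:13] match 'WL71kjXRtc', group 1 = 'XRtc'; at [19:30] match 'XR02kpnc2Fr', group 1 = 'c2Fr'; at [34:46] match 'io9406kuaRT9', group 1 = 'aRT9'.
With a single group, `findall` returns only what that group captured — 3 items.

['XRtc', 'c2Fr', 'aRT9']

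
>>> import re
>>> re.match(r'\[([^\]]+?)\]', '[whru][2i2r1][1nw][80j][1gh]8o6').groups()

('whru',)

`match` is anchored at position 0; if the pattern doesn't fit there, it returns None.
The match spans [0:6] → '[whru]'.
Captured: group 1 = 'whru'.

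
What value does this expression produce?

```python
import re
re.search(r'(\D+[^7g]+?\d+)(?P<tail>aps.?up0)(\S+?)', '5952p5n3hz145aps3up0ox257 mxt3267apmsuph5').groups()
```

The match spans [4:21] → 'p5n3hz145aps3up0o'.
Captured: group 1 = 'p5n3hz145', group 2 = 'aps3up0', group 3 = 'o'.

('p5n3hz145', 'aps3up0', 'o')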